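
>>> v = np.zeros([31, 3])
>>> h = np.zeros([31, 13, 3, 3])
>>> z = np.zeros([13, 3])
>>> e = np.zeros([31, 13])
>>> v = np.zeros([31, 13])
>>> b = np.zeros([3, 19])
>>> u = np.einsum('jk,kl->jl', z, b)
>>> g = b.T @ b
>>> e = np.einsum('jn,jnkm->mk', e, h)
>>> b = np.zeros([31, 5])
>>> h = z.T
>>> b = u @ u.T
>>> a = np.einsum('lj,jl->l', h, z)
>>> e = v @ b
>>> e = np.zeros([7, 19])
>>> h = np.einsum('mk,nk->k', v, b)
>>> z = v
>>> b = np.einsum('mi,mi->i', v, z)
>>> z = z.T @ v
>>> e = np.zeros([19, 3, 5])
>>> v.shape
(31, 13)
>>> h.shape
(13,)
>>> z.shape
(13, 13)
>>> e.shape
(19, 3, 5)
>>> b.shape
(13,)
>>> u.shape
(13, 19)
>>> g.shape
(19, 19)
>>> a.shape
(3,)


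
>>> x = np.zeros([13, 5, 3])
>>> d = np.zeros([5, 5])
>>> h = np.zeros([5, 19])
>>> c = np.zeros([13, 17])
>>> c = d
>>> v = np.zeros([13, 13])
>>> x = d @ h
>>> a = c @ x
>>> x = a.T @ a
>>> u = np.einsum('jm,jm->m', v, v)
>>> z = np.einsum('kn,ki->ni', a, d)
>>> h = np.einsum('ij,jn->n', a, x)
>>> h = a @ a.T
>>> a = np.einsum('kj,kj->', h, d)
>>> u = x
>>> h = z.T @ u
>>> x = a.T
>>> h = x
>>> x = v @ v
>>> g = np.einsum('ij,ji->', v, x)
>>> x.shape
(13, 13)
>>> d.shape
(5, 5)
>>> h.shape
()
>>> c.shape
(5, 5)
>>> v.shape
(13, 13)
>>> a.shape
()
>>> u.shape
(19, 19)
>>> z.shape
(19, 5)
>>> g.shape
()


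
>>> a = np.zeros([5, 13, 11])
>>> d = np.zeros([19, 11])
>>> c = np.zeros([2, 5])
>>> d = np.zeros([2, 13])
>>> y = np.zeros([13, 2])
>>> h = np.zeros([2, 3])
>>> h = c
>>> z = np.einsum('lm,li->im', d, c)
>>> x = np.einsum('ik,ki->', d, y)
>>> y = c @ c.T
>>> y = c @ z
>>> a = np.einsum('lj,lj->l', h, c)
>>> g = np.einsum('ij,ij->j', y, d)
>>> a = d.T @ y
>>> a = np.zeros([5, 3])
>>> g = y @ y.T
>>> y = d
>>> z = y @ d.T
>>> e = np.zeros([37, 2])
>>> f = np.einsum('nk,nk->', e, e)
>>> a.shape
(5, 3)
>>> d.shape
(2, 13)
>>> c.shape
(2, 5)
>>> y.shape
(2, 13)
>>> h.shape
(2, 5)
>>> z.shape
(2, 2)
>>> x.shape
()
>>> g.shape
(2, 2)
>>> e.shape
(37, 2)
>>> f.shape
()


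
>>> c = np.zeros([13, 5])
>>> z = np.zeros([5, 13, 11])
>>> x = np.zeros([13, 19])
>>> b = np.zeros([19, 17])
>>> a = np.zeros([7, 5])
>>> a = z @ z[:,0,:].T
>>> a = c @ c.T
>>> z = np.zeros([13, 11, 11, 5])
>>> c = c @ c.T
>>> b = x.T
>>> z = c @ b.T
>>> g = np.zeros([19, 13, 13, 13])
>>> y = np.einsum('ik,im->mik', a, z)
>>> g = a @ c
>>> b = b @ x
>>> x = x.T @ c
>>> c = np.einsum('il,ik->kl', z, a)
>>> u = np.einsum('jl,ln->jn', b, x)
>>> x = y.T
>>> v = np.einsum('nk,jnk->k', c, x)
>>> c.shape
(13, 19)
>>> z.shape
(13, 19)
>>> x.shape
(13, 13, 19)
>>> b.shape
(19, 19)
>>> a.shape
(13, 13)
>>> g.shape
(13, 13)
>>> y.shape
(19, 13, 13)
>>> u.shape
(19, 13)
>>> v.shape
(19,)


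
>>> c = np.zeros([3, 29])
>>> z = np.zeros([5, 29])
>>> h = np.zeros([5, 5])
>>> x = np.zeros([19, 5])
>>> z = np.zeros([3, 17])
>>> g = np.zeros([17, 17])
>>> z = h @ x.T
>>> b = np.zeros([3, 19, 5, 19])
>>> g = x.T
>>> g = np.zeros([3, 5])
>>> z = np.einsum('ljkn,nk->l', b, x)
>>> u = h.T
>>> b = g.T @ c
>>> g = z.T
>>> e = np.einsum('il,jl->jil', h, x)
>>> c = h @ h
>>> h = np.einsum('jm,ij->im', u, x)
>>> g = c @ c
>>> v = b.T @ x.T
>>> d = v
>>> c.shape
(5, 5)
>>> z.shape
(3,)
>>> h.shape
(19, 5)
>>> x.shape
(19, 5)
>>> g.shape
(5, 5)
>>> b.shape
(5, 29)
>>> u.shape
(5, 5)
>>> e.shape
(19, 5, 5)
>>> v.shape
(29, 19)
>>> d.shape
(29, 19)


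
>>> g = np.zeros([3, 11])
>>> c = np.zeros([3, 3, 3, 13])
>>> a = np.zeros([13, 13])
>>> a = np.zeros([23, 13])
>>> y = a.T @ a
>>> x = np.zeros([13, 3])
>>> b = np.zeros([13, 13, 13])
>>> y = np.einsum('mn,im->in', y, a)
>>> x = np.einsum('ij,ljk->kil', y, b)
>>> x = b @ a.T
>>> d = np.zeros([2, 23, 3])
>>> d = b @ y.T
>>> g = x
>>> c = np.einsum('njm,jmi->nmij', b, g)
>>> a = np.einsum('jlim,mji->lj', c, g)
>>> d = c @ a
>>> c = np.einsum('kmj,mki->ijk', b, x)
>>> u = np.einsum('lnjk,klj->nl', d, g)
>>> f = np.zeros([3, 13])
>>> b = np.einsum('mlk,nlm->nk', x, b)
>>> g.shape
(13, 13, 23)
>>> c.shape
(23, 13, 13)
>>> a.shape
(13, 13)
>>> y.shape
(23, 13)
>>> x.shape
(13, 13, 23)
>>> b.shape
(13, 23)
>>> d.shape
(13, 13, 23, 13)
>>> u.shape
(13, 13)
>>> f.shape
(3, 13)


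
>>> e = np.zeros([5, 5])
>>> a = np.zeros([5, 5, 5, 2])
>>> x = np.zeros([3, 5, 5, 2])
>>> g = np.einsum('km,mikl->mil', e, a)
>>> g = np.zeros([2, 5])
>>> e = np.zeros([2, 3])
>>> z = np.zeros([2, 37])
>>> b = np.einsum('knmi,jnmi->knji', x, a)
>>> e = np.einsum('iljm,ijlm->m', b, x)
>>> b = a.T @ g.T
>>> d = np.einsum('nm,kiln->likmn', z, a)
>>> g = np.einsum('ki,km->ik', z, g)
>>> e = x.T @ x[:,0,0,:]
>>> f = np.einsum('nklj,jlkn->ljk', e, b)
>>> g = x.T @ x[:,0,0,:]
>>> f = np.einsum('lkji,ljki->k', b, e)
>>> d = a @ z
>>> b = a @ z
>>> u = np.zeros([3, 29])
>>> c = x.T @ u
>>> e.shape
(2, 5, 5, 2)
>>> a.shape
(5, 5, 5, 2)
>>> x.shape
(3, 5, 5, 2)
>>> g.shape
(2, 5, 5, 2)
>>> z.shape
(2, 37)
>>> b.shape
(5, 5, 5, 37)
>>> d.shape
(5, 5, 5, 37)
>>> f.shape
(5,)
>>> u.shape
(3, 29)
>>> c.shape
(2, 5, 5, 29)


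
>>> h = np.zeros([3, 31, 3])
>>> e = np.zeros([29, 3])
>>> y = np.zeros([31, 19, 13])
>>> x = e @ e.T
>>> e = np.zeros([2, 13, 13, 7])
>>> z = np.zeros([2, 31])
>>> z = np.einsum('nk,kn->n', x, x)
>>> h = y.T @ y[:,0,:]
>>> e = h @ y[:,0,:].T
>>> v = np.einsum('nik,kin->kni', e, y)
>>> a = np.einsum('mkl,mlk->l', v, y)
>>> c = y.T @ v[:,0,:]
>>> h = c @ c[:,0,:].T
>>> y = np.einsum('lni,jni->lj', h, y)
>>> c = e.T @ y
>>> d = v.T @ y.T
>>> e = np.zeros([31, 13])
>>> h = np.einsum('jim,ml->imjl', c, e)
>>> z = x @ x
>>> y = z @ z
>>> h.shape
(19, 31, 31, 13)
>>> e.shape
(31, 13)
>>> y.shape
(29, 29)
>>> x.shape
(29, 29)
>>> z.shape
(29, 29)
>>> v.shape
(31, 13, 19)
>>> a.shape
(19,)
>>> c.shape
(31, 19, 31)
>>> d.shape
(19, 13, 13)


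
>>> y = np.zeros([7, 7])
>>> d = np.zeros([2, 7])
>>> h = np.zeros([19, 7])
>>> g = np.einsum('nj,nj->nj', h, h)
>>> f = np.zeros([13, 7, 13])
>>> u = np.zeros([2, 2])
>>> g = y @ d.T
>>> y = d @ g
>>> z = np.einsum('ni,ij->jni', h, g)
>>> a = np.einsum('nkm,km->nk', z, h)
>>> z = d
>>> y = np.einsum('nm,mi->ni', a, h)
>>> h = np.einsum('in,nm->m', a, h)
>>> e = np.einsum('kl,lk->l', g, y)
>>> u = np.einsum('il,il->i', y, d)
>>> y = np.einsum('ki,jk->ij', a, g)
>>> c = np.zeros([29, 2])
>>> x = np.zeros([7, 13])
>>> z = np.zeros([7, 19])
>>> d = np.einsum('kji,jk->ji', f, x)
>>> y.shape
(19, 7)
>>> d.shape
(7, 13)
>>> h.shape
(7,)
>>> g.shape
(7, 2)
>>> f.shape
(13, 7, 13)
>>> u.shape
(2,)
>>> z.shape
(7, 19)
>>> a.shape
(2, 19)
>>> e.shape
(2,)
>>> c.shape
(29, 2)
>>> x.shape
(7, 13)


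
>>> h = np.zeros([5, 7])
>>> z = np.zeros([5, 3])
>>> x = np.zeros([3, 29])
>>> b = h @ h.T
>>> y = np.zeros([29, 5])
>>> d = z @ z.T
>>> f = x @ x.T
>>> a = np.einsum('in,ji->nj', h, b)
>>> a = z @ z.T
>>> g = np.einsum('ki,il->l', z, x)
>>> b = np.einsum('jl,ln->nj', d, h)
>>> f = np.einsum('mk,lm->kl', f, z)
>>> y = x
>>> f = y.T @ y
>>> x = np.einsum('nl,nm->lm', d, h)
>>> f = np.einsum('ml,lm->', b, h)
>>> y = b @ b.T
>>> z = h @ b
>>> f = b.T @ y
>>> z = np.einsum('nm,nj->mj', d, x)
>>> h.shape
(5, 7)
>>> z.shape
(5, 7)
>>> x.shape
(5, 7)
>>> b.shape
(7, 5)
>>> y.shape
(7, 7)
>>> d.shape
(5, 5)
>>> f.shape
(5, 7)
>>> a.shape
(5, 5)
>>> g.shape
(29,)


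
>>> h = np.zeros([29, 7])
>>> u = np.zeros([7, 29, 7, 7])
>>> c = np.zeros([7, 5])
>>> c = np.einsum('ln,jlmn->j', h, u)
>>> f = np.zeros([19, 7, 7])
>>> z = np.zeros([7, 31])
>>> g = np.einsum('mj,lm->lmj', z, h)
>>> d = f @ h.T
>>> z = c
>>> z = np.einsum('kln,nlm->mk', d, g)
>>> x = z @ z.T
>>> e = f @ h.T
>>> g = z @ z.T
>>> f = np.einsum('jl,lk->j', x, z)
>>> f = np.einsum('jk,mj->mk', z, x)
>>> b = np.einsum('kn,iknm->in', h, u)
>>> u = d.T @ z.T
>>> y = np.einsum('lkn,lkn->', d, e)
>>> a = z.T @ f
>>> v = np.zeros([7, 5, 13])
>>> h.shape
(29, 7)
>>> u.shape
(29, 7, 31)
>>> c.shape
(7,)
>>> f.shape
(31, 19)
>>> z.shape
(31, 19)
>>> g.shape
(31, 31)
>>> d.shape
(19, 7, 29)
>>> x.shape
(31, 31)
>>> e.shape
(19, 7, 29)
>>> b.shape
(7, 7)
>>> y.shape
()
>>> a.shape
(19, 19)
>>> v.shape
(7, 5, 13)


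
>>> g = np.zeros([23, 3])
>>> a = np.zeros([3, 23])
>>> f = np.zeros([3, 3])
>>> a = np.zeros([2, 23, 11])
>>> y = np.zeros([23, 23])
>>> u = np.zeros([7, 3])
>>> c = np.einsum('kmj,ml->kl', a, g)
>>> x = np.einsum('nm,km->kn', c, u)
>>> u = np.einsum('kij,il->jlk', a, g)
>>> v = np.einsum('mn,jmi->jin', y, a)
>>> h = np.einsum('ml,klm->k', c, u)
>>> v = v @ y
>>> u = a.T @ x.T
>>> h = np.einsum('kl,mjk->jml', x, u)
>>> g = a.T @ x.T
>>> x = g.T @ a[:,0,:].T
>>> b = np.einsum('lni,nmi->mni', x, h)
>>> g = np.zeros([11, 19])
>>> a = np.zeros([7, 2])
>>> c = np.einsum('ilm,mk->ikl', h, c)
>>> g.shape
(11, 19)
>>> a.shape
(7, 2)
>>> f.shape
(3, 3)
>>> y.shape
(23, 23)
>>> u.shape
(11, 23, 7)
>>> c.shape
(23, 3, 11)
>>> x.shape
(7, 23, 2)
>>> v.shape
(2, 11, 23)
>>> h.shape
(23, 11, 2)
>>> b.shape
(11, 23, 2)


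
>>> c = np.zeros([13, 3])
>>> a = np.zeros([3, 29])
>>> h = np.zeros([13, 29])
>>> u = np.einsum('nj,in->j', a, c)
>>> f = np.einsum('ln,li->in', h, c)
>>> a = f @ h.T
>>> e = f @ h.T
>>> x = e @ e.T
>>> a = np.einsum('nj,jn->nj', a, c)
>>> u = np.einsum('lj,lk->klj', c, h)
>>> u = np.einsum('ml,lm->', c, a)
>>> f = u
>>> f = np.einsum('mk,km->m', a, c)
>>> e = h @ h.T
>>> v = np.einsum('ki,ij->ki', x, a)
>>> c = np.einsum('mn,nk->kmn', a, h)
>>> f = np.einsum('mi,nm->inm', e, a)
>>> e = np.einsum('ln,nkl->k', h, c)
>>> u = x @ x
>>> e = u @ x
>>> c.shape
(29, 3, 13)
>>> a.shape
(3, 13)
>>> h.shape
(13, 29)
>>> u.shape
(3, 3)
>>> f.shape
(13, 3, 13)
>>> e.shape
(3, 3)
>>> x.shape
(3, 3)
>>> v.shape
(3, 3)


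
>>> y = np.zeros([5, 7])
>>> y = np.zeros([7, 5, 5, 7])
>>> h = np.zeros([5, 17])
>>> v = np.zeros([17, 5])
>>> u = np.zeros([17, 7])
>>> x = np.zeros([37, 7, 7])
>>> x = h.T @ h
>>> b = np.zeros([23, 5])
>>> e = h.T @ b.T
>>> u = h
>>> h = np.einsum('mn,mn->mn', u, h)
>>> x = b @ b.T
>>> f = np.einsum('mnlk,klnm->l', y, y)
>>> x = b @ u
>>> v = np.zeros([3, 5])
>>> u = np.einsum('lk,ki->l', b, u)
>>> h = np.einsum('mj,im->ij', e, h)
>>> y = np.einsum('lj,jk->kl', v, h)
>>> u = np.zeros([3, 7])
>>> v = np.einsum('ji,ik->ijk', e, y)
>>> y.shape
(23, 3)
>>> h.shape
(5, 23)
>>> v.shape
(23, 17, 3)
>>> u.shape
(3, 7)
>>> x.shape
(23, 17)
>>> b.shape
(23, 5)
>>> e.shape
(17, 23)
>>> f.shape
(5,)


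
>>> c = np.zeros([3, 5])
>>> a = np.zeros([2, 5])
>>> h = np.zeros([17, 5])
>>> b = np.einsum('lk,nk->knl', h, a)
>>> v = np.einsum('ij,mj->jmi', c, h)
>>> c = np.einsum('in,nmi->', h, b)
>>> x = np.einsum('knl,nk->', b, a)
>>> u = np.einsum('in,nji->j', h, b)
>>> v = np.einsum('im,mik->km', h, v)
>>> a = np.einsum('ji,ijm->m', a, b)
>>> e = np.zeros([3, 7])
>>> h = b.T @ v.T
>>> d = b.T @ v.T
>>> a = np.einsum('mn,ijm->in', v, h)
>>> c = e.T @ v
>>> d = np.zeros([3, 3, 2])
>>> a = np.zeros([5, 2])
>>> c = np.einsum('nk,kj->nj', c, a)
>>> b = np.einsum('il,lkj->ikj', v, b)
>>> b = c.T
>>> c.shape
(7, 2)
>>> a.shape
(5, 2)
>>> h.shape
(17, 2, 3)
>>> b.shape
(2, 7)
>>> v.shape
(3, 5)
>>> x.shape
()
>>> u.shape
(2,)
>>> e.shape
(3, 7)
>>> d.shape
(3, 3, 2)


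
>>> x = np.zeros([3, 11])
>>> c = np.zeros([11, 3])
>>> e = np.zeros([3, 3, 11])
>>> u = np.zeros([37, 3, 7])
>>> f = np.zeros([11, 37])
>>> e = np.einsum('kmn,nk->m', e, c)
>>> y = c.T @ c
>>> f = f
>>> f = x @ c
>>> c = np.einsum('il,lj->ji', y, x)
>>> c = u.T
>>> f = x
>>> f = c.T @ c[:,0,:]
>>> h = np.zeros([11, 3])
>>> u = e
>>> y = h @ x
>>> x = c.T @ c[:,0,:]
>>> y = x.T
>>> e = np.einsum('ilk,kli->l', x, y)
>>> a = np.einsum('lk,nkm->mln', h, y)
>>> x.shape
(37, 3, 37)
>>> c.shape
(7, 3, 37)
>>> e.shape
(3,)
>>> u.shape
(3,)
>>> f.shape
(37, 3, 37)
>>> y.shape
(37, 3, 37)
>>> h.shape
(11, 3)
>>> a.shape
(37, 11, 37)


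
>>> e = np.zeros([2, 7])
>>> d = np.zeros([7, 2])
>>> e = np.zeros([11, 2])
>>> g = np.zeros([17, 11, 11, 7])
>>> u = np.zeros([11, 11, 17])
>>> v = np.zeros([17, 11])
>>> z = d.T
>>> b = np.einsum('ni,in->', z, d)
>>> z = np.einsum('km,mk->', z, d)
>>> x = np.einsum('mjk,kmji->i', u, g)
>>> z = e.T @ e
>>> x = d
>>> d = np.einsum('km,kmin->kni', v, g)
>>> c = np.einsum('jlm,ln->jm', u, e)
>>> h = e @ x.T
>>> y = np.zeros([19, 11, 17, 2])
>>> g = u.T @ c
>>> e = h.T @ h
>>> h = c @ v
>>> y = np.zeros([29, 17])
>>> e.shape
(7, 7)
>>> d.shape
(17, 7, 11)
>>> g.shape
(17, 11, 17)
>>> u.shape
(11, 11, 17)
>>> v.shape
(17, 11)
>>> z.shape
(2, 2)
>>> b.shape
()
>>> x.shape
(7, 2)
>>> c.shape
(11, 17)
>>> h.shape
(11, 11)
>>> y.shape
(29, 17)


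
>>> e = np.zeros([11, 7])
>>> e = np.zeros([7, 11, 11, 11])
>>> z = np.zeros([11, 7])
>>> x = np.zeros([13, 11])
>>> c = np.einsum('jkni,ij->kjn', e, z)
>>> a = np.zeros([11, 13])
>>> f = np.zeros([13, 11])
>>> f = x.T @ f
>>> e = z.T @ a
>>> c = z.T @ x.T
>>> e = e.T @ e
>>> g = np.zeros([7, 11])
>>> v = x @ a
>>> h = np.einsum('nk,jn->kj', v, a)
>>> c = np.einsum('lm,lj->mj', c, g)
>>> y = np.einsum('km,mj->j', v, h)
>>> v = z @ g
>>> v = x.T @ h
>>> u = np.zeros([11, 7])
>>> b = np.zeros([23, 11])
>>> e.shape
(13, 13)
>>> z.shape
(11, 7)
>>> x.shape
(13, 11)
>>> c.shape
(13, 11)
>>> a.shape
(11, 13)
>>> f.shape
(11, 11)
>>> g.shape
(7, 11)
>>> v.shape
(11, 11)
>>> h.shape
(13, 11)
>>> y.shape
(11,)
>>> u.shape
(11, 7)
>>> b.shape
(23, 11)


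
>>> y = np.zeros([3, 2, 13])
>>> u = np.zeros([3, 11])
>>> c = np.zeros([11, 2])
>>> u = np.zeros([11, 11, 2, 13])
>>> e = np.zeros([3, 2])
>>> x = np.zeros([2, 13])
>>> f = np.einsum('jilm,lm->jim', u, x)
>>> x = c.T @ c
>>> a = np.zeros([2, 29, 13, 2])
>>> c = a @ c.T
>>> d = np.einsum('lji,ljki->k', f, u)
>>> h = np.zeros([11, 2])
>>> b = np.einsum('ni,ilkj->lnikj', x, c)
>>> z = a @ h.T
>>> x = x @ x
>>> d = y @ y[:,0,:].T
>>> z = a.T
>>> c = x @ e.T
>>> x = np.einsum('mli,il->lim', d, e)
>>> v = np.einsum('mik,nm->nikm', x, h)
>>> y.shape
(3, 2, 13)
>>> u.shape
(11, 11, 2, 13)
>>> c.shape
(2, 3)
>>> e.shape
(3, 2)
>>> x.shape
(2, 3, 3)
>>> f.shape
(11, 11, 13)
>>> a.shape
(2, 29, 13, 2)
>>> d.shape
(3, 2, 3)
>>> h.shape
(11, 2)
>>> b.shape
(29, 2, 2, 13, 11)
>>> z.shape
(2, 13, 29, 2)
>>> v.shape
(11, 3, 3, 2)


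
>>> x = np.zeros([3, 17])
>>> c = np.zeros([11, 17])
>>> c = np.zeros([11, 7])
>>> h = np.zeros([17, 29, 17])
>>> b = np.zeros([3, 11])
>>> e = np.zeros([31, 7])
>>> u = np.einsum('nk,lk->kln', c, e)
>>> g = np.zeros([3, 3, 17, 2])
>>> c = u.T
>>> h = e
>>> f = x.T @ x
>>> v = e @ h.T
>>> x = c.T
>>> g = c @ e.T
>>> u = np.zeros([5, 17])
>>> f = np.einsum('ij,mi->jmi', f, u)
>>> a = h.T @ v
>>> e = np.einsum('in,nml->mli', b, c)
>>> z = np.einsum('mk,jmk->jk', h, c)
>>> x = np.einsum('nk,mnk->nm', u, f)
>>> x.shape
(5, 17)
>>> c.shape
(11, 31, 7)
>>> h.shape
(31, 7)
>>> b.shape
(3, 11)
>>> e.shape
(31, 7, 3)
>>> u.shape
(5, 17)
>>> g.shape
(11, 31, 31)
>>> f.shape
(17, 5, 17)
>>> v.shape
(31, 31)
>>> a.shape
(7, 31)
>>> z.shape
(11, 7)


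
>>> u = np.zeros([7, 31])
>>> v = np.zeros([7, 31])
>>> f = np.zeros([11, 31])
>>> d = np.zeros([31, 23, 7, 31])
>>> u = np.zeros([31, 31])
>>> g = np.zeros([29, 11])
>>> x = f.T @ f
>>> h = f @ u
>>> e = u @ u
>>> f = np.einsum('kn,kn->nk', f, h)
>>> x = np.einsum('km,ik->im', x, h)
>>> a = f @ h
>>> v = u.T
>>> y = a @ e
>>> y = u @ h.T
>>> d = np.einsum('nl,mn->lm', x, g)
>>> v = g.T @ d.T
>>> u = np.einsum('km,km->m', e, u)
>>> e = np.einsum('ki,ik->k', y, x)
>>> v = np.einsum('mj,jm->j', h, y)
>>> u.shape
(31,)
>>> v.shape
(31,)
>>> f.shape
(31, 11)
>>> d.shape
(31, 29)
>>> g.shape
(29, 11)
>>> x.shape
(11, 31)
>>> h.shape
(11, 31)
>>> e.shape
(31,)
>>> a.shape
(31, 31)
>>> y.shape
(31, 11)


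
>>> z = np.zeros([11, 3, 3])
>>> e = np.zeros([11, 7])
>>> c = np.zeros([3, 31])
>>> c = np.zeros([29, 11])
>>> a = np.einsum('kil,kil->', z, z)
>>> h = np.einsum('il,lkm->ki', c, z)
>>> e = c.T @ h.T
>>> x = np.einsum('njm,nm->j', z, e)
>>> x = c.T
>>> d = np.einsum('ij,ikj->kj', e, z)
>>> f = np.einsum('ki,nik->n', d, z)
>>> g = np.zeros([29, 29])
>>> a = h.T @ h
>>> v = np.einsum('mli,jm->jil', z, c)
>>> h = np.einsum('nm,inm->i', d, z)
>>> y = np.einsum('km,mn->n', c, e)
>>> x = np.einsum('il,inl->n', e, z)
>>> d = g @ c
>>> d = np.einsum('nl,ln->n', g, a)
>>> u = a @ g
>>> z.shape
(11, 3, 3)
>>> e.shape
(11, 3)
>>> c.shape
(29, 11)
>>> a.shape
(29, 29)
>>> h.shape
(11,)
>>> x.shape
(3,)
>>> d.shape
(29,)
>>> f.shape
(11,)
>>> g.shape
(29, 29)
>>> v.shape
(29, 3, 3)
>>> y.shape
(3,)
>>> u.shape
(29, 29)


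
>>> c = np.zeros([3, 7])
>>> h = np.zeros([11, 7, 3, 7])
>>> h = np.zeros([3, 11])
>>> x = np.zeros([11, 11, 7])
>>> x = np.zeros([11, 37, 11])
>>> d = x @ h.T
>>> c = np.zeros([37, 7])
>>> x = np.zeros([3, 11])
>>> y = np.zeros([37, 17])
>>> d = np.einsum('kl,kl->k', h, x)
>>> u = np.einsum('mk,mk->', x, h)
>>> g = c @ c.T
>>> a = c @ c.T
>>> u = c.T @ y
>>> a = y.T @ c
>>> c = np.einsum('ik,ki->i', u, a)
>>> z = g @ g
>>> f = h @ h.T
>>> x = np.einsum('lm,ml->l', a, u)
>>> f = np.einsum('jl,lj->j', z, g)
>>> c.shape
(7,)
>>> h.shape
(3, 11)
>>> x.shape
(17,)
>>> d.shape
(3,)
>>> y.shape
(37, 17)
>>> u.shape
(7, 17)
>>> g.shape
(37, 37)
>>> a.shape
(17, 7)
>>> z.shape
(37, 37)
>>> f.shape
(37,)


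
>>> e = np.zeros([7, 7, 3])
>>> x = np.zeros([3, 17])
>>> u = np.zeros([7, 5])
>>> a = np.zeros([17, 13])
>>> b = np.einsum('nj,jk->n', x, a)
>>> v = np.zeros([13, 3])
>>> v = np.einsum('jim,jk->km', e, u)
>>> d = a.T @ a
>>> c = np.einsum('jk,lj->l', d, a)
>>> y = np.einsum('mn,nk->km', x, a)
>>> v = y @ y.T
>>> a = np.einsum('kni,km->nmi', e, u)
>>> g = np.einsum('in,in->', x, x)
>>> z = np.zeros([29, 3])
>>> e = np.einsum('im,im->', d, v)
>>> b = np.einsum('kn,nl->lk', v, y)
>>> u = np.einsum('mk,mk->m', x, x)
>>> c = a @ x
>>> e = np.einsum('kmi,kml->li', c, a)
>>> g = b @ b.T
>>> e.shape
(3, 17)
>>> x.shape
(3, 17)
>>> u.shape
(3,)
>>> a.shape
(7, 5, 3)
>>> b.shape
(3, 13)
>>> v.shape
(13, 13)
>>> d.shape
(13, 13)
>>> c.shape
(7, 5, 17)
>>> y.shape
(13, 3)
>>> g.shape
(3, 3)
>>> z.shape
(29, 3)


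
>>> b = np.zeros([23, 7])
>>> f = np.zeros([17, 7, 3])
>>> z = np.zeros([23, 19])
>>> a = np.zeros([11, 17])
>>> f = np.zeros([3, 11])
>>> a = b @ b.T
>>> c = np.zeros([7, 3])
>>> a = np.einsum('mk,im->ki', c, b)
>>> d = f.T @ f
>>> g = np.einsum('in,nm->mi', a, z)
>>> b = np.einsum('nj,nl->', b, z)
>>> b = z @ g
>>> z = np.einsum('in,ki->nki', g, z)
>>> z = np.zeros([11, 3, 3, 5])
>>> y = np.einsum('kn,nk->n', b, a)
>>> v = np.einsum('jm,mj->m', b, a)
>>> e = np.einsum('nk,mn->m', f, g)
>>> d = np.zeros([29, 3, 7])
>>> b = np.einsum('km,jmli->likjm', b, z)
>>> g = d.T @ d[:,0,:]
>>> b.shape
(3, 5, 23, 11, 3)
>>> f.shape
(3, 11)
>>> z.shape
(11, 3, 3, 5)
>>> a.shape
(3, 23)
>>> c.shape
(7, 3)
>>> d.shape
(29, 3, 7)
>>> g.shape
(7, 3, 7)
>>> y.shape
(3,)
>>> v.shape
(3,)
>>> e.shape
(19,)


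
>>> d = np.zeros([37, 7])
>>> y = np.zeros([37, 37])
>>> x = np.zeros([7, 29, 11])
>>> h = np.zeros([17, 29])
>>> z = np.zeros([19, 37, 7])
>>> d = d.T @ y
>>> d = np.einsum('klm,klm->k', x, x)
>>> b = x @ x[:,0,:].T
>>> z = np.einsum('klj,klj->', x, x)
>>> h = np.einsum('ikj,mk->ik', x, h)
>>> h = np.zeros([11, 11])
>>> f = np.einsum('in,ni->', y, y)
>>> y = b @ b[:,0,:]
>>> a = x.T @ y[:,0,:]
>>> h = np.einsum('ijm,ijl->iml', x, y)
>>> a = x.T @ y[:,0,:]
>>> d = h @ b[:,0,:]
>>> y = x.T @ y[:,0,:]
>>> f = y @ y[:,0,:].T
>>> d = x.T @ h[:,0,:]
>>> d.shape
(11, 29, 7)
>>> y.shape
(11, 29, 7)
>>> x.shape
(7, 29, 11)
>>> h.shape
(7, 11, 7)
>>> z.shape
()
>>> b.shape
(7, 29, 7)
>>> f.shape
(11, 29, 11)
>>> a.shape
(11, 29, 7)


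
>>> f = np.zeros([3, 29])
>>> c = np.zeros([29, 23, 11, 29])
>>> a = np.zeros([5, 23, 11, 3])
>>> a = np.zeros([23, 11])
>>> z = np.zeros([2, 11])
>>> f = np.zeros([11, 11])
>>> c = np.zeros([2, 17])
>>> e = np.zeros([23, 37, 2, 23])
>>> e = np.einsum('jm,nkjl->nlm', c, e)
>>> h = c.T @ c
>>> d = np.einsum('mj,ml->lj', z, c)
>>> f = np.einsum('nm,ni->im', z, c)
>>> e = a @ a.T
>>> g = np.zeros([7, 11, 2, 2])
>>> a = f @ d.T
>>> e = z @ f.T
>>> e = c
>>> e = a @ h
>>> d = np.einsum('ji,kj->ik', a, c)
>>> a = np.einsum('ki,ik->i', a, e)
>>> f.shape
(17, 11)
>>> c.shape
(2, 17)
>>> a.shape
(17,)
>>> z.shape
(2, 11)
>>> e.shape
(17, 17)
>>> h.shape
(17, 17)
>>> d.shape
(17, 2)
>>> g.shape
(7, 11, 2, 2)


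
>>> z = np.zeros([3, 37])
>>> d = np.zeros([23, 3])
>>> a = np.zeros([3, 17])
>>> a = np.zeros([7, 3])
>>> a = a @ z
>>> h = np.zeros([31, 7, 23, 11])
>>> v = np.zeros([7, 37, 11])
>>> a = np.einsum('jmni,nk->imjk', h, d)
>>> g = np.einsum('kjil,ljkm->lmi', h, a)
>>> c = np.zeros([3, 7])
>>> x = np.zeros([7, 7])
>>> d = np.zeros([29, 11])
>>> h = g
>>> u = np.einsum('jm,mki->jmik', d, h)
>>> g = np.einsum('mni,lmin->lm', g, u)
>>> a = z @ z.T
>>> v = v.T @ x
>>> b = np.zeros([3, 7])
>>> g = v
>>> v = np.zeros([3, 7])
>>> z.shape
(3, 37)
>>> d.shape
(29, 11)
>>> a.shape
(3, 3)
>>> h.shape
(11, 3, 23)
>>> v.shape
(3, 7)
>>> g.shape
(11, 37, 7)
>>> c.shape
(3, 7)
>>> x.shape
(7, 7)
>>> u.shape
(29, 11, 23, 3)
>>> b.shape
(3, 7)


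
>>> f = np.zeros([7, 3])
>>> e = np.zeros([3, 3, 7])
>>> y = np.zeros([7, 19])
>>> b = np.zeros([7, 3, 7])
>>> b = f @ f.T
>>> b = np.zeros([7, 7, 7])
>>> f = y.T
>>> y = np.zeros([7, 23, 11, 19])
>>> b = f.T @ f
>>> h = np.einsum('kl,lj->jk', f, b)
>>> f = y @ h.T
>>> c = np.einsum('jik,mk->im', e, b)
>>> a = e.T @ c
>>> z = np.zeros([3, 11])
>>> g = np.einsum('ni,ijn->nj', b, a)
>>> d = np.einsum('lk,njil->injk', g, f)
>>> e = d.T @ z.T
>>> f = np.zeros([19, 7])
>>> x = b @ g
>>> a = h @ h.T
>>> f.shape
(19, 7)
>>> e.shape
(3, 23, 7, 3)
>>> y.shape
(7, 23, 11, 19)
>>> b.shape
(7, 7)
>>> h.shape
(7, 19)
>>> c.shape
(3, 7)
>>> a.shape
(7, 7)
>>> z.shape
(3, 11)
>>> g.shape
(7, 3)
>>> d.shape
(11, 7, 23, 3)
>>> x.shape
(7, 3)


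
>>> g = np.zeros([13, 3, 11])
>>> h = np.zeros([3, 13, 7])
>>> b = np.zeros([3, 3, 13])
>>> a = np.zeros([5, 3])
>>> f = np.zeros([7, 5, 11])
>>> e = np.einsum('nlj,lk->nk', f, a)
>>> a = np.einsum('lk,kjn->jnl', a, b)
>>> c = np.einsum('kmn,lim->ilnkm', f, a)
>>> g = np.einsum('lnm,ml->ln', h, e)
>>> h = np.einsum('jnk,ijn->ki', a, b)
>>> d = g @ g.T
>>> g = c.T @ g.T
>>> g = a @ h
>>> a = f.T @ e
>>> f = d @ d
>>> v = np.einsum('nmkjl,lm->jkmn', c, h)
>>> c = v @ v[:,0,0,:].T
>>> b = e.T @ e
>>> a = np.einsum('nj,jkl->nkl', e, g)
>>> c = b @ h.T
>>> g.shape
(3, 13, 3)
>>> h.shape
(5, 3)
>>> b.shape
(3, 3)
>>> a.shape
(7, 13, 3)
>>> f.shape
(3, 3)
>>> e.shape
(7, 3)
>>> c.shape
(3, 5)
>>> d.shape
(3, 3)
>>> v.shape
(7, 11, 3, 13)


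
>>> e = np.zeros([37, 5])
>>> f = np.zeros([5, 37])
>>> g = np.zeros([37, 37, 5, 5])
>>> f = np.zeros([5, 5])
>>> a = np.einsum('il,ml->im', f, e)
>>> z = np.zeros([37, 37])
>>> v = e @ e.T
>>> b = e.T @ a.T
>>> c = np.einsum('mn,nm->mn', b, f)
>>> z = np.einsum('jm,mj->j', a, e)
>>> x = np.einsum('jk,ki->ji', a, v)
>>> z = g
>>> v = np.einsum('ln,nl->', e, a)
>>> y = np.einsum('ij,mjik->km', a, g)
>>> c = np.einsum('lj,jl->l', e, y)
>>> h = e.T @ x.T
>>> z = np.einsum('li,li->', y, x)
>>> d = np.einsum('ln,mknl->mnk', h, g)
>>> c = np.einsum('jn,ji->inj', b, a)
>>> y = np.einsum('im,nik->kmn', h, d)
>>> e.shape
(37, 5)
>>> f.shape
(5, 5)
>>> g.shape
(37, 37, 5, 5)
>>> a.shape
(5, 37)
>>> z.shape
()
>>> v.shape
()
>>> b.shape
(5, 5)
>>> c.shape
(37, 5, 5)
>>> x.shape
(5, 37)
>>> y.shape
(37, 5, 37)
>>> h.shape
(5, 5)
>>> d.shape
(37, 5, 37)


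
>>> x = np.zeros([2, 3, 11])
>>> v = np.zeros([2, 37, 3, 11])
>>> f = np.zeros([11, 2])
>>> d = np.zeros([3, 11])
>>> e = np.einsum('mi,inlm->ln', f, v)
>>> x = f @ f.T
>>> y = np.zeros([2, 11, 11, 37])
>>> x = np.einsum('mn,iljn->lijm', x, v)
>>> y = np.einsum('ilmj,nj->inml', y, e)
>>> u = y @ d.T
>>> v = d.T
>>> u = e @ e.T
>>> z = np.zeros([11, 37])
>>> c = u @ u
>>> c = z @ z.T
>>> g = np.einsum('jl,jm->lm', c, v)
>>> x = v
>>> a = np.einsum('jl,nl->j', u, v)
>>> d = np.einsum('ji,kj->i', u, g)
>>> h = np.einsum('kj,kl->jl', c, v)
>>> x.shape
(11, 3)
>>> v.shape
(11, 3)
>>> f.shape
(11, 2)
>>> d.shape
(3,)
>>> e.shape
(3, 37)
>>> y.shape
(2, 3, 11, 11)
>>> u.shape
(3, 3)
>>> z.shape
(11, 37)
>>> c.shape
(11, 11)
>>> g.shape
(11, 3)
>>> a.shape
(3,)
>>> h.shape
(11, 3)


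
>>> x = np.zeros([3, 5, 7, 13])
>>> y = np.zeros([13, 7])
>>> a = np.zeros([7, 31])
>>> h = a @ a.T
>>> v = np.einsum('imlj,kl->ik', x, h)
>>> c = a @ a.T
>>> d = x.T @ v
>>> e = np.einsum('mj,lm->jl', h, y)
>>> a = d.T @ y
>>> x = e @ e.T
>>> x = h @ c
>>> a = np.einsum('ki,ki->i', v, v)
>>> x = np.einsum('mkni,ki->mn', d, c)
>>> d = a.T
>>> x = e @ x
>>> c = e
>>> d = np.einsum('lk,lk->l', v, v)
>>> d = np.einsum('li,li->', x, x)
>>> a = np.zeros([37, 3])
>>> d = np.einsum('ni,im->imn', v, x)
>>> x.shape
(7, 5)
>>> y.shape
(13, 7)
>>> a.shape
(37, 3)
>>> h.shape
(7, 7)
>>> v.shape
(3, 7)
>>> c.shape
(7, 13)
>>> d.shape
(7, 5, 3)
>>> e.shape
(7, 13)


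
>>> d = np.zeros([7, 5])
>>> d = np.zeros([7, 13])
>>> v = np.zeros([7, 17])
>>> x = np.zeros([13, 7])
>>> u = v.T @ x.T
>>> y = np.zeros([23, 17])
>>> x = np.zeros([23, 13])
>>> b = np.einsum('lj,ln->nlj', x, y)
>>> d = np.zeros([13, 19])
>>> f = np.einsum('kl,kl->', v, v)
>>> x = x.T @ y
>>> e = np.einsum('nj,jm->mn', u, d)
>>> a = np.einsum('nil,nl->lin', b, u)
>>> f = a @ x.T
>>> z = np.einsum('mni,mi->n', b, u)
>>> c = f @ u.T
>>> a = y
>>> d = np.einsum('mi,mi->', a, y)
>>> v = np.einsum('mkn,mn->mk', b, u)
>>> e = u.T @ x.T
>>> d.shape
()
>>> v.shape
(17, 23)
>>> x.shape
(13, 17)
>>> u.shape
(17, 13)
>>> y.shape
(23, 17)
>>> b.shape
(17, 23, 13)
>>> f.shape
(13, 23, 13)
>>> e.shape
(13, 13)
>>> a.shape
(23, 17)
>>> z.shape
(23,)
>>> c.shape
(13, 23, 17)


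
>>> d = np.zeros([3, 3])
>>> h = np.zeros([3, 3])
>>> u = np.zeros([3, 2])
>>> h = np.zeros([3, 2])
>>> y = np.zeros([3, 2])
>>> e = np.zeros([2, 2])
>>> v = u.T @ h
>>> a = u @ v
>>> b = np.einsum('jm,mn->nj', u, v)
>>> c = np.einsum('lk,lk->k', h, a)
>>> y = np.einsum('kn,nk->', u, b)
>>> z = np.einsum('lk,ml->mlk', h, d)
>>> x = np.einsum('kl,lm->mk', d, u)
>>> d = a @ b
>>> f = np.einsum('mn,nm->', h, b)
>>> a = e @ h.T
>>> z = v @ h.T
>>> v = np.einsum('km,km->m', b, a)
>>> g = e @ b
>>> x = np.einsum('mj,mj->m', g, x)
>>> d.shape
(3, 3)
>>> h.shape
(3, 2)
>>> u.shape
(3, 2)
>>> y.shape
()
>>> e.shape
(2, 2)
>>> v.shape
(3,)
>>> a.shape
(2, 3)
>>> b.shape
(2, 3)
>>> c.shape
(2,)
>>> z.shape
(2, 3)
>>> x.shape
(2,)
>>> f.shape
()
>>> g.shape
(2, 3)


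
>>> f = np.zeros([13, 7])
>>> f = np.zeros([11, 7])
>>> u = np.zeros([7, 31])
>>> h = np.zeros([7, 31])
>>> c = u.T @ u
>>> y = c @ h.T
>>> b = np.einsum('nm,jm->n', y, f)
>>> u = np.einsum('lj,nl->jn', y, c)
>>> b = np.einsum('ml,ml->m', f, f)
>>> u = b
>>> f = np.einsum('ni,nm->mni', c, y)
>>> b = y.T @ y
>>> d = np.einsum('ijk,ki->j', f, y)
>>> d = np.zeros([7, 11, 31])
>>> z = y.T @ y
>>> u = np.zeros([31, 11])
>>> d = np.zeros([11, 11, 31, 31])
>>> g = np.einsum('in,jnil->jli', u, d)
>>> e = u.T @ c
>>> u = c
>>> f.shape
(7, 31, 31)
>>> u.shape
(31, 31)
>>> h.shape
(7, 31)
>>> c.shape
(31, 31)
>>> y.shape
(31, 7)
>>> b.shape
(7, 7)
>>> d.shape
(11, 11, 31, 31)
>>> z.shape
(7, 7)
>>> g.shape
(11, 31, 31)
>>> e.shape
(11, 31)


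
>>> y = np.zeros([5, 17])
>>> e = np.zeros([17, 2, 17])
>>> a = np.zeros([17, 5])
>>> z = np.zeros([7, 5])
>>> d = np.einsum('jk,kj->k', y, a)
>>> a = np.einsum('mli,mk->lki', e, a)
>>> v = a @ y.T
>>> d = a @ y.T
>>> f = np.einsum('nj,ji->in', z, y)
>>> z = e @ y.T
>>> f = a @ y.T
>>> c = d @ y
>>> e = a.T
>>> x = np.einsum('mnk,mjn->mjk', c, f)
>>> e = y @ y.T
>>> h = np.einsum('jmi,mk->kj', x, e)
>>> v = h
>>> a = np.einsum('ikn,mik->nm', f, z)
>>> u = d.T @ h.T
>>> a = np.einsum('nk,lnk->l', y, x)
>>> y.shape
(5, 17)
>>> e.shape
(5, 5)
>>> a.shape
(2,)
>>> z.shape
(17, 2, 5)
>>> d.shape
(2, 5, 5)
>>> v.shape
(5, 2)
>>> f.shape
(2, 5, 5)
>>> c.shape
(2, 5, 17)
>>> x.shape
(2, 5, 17)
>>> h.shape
(5, 2)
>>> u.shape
(5, 5, 5)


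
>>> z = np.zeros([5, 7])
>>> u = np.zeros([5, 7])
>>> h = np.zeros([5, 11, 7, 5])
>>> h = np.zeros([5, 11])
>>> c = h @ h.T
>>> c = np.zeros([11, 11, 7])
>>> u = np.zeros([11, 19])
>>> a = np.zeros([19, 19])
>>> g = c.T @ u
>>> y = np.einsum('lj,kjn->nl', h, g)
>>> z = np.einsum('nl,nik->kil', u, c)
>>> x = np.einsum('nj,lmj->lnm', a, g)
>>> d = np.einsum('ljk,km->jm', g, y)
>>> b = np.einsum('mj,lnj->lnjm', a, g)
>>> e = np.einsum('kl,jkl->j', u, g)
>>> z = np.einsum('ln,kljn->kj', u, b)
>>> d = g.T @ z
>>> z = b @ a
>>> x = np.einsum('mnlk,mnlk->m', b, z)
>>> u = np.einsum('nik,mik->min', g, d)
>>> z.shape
(7, 11, 19, 19)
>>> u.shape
(19, 11, 7)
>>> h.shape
(5, 11)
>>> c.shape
(11, 11, 7)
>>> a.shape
(19, 19)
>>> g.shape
(7, 11, 19)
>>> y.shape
(19, 5)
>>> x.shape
(7,)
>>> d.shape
(19, 11, 19)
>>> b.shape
(7, 11, 19, 19)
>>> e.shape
(7,)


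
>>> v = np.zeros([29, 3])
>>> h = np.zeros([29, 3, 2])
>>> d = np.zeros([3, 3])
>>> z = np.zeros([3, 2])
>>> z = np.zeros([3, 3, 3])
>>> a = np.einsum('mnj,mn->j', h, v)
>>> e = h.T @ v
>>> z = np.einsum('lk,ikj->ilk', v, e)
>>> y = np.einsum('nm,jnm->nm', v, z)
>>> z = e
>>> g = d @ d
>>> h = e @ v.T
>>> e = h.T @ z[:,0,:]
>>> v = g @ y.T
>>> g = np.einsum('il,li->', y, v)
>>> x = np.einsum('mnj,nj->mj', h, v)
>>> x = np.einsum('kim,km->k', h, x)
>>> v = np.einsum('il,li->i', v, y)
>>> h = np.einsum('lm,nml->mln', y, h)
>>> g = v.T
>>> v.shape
(3,)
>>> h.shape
(3, 29, 2)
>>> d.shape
(3, 3)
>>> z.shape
(2, 3, 3)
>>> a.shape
(2,)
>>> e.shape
(29, 3, 3)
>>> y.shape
(29, 3)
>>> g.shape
(3,)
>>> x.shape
(2,)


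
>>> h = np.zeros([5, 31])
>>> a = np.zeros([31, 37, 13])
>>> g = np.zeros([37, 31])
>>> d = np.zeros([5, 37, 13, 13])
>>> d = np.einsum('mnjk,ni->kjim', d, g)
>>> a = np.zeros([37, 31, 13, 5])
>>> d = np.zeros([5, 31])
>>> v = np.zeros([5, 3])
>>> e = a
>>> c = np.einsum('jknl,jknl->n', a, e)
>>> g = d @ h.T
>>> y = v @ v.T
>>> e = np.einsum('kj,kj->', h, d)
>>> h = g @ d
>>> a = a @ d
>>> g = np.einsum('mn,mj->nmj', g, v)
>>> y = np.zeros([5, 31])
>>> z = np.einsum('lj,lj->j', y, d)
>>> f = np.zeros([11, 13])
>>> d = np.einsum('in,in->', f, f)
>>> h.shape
(5, 31)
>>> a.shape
(37, 31, 13, 31)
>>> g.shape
(5, 5, 3)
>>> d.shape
()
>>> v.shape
(5, 3)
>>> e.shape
()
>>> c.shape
(13,)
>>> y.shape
(5, 31)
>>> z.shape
(31,)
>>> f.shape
(11, 13)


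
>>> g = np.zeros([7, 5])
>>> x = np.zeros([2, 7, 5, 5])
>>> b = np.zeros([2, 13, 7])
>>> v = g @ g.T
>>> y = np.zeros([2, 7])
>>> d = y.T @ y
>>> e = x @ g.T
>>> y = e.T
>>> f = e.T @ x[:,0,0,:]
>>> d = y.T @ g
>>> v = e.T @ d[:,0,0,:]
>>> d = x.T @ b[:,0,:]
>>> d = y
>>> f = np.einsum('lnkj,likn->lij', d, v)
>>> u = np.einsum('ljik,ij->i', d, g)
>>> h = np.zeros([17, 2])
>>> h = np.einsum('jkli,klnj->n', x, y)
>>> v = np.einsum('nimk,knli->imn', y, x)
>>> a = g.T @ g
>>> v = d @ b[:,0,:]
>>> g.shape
(7, 5)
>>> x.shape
(2, 7, 5, 5)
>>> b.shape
(2, 13, 7)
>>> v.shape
(7, 5, 7, 7)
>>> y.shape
(7, 5, 7, 2)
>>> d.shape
(7, 5, 7, 2)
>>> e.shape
(2, 7, 5, 7)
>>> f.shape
(7, 5, 2)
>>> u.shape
(7,)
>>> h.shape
(7,)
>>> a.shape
(5, 5)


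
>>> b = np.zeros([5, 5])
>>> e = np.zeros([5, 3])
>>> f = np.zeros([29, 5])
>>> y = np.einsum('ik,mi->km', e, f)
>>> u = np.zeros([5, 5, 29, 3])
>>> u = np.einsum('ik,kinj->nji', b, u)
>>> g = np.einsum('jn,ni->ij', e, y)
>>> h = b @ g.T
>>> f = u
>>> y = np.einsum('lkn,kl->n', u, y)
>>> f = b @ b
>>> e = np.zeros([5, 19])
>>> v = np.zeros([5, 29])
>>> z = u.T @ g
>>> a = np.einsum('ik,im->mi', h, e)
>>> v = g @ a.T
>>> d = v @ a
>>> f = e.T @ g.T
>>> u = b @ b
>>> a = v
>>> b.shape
(5, 5)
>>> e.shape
(5, 19)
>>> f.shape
(19, 29)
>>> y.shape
(5,)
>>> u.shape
(5, 5)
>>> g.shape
(29, 5)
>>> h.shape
(5, 29)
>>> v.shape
(29, 19)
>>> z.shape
(5, 3, 5)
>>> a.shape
(29, 19)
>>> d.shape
(29, 5)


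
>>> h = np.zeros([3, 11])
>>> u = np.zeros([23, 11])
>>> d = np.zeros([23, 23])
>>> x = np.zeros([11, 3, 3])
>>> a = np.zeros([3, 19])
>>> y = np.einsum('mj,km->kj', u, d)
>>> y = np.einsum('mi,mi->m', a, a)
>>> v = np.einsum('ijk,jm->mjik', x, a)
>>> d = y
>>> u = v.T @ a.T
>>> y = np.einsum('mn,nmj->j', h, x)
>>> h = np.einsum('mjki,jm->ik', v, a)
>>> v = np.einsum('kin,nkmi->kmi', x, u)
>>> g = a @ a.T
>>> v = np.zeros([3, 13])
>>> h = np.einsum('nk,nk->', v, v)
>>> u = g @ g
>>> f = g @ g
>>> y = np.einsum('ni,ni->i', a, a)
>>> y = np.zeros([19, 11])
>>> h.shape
()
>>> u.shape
(3, 3)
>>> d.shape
(3,)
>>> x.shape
(11, 3, 3)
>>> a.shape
(3, 19)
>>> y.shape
(19, 11)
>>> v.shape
(3, 13)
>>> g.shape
(3, 3)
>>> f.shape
(3, 3)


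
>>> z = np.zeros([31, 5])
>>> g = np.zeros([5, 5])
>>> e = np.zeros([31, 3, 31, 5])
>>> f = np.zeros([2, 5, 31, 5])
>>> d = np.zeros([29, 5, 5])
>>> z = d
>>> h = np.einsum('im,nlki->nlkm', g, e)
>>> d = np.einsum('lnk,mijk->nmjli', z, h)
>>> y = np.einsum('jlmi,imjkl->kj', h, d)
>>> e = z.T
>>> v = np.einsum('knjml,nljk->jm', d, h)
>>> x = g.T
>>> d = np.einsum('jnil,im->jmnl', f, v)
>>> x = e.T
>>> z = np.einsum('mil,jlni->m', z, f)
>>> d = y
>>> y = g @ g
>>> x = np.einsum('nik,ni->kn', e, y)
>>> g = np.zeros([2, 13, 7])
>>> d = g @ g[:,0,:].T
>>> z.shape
(29,)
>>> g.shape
(2, 13, 7)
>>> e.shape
(5, 5, 29)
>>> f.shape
(2, 5, 31, 5)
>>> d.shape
(2, 13, 2)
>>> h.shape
(31, 3, 31, 5)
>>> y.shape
(5, 5)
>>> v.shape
(31, 29)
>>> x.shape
(29, 5)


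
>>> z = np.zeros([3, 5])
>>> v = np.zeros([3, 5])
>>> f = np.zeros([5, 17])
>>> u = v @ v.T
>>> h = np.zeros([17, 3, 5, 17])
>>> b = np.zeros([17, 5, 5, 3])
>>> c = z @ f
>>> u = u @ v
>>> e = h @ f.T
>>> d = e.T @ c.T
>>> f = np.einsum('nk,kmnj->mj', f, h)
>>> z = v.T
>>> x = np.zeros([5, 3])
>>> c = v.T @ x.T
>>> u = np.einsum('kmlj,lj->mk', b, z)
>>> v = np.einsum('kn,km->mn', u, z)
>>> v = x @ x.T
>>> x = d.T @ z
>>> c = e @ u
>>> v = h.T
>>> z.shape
(5, 3)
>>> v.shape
(17, 5, 3, 17)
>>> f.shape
(3, 17)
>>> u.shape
(5, 17)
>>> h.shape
(17, 3, 5, 17)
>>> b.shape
(17, 5, 5, 3)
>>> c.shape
(17, 3, 5, 17)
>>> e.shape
(17, 3, 5, 5)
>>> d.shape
(5, 5, 3, 3)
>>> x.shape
(3, 3, 5, 3)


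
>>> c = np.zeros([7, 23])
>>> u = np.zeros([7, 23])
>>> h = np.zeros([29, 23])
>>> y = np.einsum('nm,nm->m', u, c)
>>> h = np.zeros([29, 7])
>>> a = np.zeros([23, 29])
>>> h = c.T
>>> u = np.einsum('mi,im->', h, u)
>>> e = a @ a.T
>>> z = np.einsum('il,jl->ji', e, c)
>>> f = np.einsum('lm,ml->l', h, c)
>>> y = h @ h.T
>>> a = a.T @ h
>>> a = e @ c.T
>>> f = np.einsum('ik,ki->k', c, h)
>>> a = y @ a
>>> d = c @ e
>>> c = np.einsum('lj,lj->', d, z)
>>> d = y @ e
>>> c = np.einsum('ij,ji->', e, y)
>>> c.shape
()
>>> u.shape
()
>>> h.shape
(23, 7)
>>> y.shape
(23, 23)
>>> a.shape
(23, 7)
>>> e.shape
(23, 23)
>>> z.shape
(7, 23)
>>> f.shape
(23,)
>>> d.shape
(23, 23)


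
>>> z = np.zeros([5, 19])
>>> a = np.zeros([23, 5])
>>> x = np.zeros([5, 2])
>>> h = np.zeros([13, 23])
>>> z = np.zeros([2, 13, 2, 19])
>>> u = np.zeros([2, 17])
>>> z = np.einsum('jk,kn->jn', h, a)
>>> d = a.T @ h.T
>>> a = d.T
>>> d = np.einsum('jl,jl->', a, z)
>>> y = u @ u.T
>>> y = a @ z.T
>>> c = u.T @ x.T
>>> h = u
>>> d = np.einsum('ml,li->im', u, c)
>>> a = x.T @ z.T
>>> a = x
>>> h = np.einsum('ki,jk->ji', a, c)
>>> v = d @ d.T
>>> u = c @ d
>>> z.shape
(13, 5)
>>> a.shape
(5, 2)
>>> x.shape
(5, 2)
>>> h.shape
(17, 2)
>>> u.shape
(17, 2)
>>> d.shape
(5, 2)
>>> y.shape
(13, 13)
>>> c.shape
(17, 5)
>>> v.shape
(5, 5)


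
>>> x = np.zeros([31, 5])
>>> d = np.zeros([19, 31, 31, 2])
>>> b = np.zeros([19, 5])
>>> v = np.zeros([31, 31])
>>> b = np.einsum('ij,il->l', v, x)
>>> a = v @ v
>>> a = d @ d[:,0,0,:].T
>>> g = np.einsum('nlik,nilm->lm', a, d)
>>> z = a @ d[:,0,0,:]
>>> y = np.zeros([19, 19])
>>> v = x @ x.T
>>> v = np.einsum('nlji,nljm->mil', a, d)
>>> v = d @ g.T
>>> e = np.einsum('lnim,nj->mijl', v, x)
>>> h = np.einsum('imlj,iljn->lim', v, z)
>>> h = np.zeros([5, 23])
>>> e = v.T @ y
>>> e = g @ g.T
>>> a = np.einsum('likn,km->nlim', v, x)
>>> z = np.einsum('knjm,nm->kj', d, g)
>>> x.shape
(31, 5)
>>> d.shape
(19, 31, 31, 2)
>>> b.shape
(5,)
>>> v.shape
(19, 31, 31, 31)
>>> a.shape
(31, 19, 31, 5)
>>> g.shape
(31, 2)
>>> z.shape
(19, 31)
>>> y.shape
(19, 19)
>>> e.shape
(31, 31)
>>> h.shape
(5, 23)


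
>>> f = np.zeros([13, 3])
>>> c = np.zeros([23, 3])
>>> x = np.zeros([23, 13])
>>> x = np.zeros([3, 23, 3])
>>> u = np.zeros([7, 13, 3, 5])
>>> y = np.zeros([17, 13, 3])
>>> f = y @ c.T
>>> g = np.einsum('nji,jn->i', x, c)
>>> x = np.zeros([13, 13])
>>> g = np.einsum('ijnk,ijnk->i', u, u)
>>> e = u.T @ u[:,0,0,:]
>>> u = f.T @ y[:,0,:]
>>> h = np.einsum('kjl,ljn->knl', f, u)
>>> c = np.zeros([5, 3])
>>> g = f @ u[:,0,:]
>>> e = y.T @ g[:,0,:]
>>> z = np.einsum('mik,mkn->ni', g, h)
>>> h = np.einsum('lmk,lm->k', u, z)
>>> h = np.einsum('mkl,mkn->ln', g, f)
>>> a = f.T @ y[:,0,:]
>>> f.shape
(17, 13, 23)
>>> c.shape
(5, 3)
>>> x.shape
(13, 13)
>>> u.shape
(23, 13, 3)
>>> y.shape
(17, 13, 3)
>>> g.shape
(17, 13, 3)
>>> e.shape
(3, 13, 3)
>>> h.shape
(3, 23)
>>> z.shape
(23, 13)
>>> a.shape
(23, 13, 3)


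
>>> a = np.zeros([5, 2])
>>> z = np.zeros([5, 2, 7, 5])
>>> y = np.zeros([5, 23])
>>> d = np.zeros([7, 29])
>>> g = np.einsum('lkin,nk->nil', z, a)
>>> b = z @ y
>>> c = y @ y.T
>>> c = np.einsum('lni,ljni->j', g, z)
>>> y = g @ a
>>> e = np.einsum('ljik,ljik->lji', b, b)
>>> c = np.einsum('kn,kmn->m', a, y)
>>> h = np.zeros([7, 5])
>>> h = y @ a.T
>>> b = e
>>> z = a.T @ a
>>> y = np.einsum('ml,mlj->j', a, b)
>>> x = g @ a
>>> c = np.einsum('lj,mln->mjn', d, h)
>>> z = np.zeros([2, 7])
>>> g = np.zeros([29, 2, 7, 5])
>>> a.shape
(5, 2)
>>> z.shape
(2, 7)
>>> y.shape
(7,)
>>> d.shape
(7, 29)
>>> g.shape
(29, 2, 7, 5)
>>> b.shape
(5, 2, 7)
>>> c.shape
(5, 29, 5)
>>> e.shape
(5, 2, 7)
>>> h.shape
(5, 7, 5)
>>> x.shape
(5, 7, 2)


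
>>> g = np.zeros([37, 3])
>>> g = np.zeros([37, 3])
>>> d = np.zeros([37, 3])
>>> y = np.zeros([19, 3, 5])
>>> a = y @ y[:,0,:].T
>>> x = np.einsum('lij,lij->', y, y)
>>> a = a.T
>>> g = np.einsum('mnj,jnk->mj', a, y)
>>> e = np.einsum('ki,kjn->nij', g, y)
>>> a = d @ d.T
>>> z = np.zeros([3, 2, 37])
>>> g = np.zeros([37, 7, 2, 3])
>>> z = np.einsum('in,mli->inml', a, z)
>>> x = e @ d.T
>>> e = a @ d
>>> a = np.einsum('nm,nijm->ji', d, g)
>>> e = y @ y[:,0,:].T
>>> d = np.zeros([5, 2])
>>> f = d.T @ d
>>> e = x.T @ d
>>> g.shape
(37, 7, 2, 3)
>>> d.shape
(5, 2)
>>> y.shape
(19, 3, 5)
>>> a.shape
(2, 7)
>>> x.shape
(5, 19, 37)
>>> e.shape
(37, 19, 2)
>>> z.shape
(37, 37, 3, 2)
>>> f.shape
(2, 2)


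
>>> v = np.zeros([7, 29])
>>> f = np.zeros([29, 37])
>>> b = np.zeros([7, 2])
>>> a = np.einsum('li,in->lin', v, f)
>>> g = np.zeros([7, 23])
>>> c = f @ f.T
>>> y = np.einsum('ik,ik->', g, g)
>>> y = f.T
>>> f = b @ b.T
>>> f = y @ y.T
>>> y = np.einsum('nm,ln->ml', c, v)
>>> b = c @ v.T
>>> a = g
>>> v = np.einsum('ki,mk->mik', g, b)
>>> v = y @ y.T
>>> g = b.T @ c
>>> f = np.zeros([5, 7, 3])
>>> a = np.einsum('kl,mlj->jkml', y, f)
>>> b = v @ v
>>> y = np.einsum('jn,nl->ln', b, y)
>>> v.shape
(29, 29)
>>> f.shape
(5, 7, 3)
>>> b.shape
(29, 29)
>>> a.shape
(3, 29, 5, 7)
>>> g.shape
(7, 29)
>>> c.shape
(29, 29)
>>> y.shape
(7, 29)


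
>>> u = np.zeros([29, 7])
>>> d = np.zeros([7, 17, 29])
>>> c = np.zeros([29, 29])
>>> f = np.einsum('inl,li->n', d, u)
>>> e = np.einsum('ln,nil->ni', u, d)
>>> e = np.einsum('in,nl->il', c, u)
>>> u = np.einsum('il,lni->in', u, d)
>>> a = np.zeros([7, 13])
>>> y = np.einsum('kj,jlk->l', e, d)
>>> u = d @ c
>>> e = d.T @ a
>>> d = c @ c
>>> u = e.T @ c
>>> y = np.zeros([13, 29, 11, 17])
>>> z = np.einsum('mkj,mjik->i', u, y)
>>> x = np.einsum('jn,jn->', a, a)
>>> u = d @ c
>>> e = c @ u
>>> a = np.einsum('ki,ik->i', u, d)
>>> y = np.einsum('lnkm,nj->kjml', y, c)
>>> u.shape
(29, 29)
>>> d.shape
(29, 29)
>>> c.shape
(29, 29)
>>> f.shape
(17,)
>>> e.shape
(29, 29)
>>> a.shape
(29,)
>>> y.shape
(11, 29, 17, 13)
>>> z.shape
(11,)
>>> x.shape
()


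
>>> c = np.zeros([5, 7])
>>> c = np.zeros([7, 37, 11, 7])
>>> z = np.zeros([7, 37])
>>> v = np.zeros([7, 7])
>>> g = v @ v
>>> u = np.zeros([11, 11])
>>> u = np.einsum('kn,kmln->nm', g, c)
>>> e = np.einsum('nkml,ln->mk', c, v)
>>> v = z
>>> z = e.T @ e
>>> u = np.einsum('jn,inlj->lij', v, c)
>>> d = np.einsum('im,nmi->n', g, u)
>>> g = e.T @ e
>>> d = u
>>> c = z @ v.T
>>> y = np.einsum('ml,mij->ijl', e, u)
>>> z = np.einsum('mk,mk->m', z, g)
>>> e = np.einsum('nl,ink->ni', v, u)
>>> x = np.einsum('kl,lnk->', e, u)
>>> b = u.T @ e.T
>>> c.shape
(37, 7)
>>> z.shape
(37,)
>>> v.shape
(7, 37)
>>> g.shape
(37, 37)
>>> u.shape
(11, 7, 7)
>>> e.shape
(7, 11)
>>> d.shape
(11, 7, 7)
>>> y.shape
(7, 7, 37)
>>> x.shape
()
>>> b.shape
(7, 7, 7)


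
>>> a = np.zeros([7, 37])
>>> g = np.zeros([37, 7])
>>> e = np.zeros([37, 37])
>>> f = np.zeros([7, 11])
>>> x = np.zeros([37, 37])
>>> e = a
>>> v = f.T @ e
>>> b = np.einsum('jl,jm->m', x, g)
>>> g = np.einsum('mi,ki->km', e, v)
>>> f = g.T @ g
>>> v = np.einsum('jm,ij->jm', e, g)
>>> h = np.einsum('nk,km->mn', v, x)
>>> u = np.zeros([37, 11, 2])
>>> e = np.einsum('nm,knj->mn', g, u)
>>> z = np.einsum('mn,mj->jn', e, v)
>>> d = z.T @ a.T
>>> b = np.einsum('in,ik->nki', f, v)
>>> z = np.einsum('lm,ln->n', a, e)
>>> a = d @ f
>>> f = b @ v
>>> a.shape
(11, 7)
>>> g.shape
(11, 7)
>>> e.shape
(7, 11)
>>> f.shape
(7, 37, 37)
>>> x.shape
(37, 37)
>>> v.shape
(7, 37)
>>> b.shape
(7, 37, 7)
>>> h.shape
(37, 7)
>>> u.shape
(37, 11, 2)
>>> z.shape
(11,)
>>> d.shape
(11, 7)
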